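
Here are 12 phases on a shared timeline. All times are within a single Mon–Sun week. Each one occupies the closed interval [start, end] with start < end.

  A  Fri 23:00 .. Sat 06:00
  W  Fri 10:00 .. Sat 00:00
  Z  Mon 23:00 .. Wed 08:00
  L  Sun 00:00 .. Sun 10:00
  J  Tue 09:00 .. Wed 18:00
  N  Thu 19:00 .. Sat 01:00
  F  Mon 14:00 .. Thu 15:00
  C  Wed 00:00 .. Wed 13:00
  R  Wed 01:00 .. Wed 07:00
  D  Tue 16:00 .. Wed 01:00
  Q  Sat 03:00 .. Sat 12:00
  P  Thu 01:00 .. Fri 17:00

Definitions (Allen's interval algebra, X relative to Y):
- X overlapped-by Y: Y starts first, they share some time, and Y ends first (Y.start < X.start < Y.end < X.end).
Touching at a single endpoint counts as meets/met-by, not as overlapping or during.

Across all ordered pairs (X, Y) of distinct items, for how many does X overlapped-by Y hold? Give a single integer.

9

Checking all 132 ordered pairs for relation 'overlapped-by'; matching pairs in alphabetical order:
(A, N): A overlapped-by N ✓
(A, W): A overlapped-by W ✓
(C, D): C overlapped-by D ✓
(C, Z): C overlapped-by Z ✓
(J, Z): J overlapped-by Z ✓
(N, P): N overlapped-by P ✓
(P, F): P overlapped-by F ✓
(Q, A): Q overlapped-by A ✓
(W, P): W overlapped-by P ✓
Count: 9.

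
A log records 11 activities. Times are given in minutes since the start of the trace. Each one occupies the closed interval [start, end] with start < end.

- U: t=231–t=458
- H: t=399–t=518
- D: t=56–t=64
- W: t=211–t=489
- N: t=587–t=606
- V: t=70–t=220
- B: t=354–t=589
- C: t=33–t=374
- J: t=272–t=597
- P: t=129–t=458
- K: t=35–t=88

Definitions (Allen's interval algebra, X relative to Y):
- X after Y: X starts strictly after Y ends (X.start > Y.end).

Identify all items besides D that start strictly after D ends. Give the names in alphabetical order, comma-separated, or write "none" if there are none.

Target D = [t=56, t=64].
B [t=354, t=589] → after → yes.
C [t=33, t=374] → contains → no.
H [t=399, t=518] → after → yes.
J [t=272, t=597] → after → yes.
K [t=35, t=88] → contains → no.
N [t=587, t=606] → after → yes.
P [t=129, t=458] → after → yes.
U [t=231, t=458] → after → yes.
V [t=70, t=220] → after → yes.
W [t=211, t=489] → after → yes.
Result: B, H, J, N, P, U, V, W.

B, H, J, N, P, U, V, W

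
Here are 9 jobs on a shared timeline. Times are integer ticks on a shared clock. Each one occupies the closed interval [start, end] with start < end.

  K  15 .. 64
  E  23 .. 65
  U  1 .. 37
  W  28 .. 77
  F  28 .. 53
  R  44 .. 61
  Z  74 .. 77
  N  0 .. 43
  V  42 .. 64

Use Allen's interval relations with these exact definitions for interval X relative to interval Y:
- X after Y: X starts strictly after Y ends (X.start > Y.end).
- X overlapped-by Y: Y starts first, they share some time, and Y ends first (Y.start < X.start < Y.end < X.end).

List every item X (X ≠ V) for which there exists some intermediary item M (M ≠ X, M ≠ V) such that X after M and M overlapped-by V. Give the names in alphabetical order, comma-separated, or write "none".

Target V = [42, 64].
Intermediaries M with M overlapped-by V: none.
Union: none.

none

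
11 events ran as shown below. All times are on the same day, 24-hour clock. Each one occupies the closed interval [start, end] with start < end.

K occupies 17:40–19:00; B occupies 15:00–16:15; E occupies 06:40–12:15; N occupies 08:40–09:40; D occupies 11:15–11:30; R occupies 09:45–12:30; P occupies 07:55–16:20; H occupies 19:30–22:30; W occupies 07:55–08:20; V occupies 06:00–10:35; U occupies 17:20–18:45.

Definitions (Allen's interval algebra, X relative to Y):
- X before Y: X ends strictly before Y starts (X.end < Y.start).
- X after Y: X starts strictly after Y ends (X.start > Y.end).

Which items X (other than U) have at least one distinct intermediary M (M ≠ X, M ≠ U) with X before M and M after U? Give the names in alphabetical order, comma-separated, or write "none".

B, D, E, K, N, P, R, V, W

Target U = [17:20, 18:45].
Intermediaries M with M after U: H.
Via H — items with X before H: B, D, E, K, N, P, R, V, W.
Union: B, D, E, K, N, P, R, V, W.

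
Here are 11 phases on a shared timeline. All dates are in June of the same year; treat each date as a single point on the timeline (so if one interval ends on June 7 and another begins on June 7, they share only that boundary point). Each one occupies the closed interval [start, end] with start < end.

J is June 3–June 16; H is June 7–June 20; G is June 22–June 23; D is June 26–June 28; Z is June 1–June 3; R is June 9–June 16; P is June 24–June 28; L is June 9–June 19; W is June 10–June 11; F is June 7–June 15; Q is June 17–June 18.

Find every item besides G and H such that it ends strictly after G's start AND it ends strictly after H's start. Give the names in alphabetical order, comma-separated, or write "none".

D, P

Conditions: its end is strictly after G's start (X.end > June 22) AND its end is strictly after H's start (X.end > June 7).
D: end June 28 > June 22? ✓; end June 28 > June 7? ✓ → yes.
F: end June 15 > June 22? ✗; end June 15 > June 7? ✓ → no.
J: end June 16 > June 22? ✗; end June 16 > June 7? ✓ → no.
L: end June 19 > June 22? ✗; end June 19 > June 7? ✓ → no.
P: end June 28 > June 22? ✓; end June 28 > June 7? ✓ → yes.
Q: end June 18 > June 22? ✗; end June 18 > June 7? ✓ → no.
R: end June 16 > June 22? ✗; end June 16 > June 7? ✓ → no.
W: end June 11 > June 22? ✗; end June 11 > June 7? ✓ → no.
Z: end June 3 > June 22? ✗; end June 3 > June 7? ✗ → no.
Result: D, P.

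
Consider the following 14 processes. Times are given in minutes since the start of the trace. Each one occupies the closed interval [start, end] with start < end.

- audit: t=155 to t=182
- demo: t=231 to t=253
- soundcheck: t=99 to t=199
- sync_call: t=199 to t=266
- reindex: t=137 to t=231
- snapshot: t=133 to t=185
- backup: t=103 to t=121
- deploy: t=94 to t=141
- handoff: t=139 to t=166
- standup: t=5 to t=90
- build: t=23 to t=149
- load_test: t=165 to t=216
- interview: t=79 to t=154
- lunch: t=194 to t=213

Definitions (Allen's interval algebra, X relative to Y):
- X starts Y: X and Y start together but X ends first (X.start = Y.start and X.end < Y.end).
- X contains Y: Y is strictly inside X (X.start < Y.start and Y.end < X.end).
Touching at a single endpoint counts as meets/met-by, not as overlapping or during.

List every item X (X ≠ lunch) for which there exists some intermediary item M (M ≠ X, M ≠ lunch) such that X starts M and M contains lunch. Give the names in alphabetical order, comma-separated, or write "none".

none

Target lunch = [t=194, t=213].
Intermediaries M with M contains lunch: load_test, reindex.
Via load_test — items with X starts load_test: none.
Via reindex — items with X starts reindex: none.
Union: none.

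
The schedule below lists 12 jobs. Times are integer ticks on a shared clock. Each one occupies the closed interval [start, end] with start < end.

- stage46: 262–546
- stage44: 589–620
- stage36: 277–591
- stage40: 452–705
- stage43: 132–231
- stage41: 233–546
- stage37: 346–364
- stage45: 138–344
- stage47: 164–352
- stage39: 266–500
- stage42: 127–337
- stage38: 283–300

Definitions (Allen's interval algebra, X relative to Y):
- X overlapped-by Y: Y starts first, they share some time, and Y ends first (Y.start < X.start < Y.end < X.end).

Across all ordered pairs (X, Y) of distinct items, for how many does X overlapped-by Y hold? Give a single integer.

Checking all 132 ordered pairs for relation 'overlapped-by'; matching pairs in alphabetical order:
(stage36, stage39): stage36 overlapped-by stage39 ✓
(stage36, stage41): stage36 overlapped-by stage41 ✓
(stage36, stage42): stage36 overlapped-by stage42 ✓
(stage36, stage45): stage36 overlapped-by stage45 ✓
(stage36, stage46): stage36 overlapped-by stage46 ✓
(stage36, stage47): stage36 overlapped-by stage47 ✓
(stage37, stage47): stage37 overlapped-by stage47 ✓
(stage39, stage42): stage39 overlapped-by stage42 ✓
(stage39, stage45): stage39 overlapped-by stage45 ✓
(stage39, stage47): stage39 overlapped-by stage47 ✓
(stage40, stage36): stage40 overlapped-by stage36 ✓
(stage40, stage39): stage40 overlapped-by stage39 ✓
(stage40, stage41): stage40 overlapped-by stage41 ✓
(stage40, stage46): stage40 overlapped-by stage46 ✓
(stage41, stage42): stage41 overlapped-by stage42 ✓
(stage41, stage45): stage41 overlapped-by stage45 ✓
(stage41, stage47): stage41 overlapped-by stage47 ✓
(stage44, stage36): stage44 overlapped-by stage36 ✓
(stage45, stage42): stage45 overlapped-by stage42 ✓
(stage45, stage43): stage45 overlapped-by stage43 ✓
(stage46, stage42): stage46 overlapped-by stage42 ✓
(stage46, stage45): stage46 overlapped-by stage45 ✓
(stage46, stage47): stage46 overlapped-by stage47 ✓
(stage47, stage42): stage47 overlapped-by stage42 ✓
... plus 2 further pairs not listed.
Count: 26.

26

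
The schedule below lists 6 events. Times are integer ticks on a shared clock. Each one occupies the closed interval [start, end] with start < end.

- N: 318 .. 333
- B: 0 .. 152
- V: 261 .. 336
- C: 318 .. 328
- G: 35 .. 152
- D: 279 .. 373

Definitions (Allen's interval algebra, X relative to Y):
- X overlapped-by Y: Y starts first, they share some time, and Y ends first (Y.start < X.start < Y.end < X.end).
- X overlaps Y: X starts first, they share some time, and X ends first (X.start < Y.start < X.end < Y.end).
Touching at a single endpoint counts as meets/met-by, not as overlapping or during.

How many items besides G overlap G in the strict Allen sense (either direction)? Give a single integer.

Target G = [35, 152].
B [0, 152] → finished-by → no.
C [318, 328] → after → no.
D [279, 373] → after → no.
N [318, 333] → after → no.
V [261, 336] → after → no.
Total: 0.

0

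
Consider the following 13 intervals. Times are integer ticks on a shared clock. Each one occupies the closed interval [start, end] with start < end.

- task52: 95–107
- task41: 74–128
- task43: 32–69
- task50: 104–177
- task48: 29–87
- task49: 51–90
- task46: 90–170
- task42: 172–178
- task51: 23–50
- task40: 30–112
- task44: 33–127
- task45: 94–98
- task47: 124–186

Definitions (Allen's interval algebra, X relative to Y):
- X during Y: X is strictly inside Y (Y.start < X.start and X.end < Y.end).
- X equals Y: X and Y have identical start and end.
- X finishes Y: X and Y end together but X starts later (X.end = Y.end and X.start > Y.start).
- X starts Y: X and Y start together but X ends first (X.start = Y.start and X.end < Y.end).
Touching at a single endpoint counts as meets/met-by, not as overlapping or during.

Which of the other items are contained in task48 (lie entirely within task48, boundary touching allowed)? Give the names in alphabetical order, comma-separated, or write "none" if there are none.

task43

Target task48 = [29, 87].
task40 [30, 112] → overlapped-by → no.
task41 [74, 128] → overlapped-by → no.
task42 [172, 178] → after → no.
task43 [32, 69] → during → yes.
task44 [33, 127] → overlapped-by → no.
task45 [94, 98] → after → no.
task46 [90, 170] → after → no.
task47 [124, 186] → after → no.
task49 [51, 90] → overlapped-by → no.
task50 [104, 177] → after → no.
task51 [23, 50] → overlaps → no.
task52 [95, 107] → after → no.
Result: task43.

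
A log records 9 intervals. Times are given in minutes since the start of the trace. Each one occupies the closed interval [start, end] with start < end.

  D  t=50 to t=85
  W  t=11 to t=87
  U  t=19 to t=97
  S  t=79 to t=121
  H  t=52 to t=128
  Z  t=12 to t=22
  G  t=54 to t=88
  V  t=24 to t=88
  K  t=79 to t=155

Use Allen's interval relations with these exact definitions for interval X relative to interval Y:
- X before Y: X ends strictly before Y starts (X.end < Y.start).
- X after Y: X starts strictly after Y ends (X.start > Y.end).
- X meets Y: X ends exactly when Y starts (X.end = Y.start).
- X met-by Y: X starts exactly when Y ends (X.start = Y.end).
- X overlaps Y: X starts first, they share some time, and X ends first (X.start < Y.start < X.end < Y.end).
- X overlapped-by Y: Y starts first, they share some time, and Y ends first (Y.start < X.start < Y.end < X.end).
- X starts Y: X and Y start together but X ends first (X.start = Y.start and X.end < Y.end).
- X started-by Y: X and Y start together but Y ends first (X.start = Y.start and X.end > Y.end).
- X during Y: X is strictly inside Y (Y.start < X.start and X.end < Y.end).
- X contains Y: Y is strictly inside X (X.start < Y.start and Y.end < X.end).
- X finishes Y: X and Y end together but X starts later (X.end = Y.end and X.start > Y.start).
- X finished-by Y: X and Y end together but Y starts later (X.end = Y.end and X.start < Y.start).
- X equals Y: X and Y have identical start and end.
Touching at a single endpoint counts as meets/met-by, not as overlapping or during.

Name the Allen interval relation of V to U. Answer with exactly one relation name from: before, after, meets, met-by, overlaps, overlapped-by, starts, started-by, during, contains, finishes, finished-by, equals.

V = [t=24, t=88]; U = [t=19, t=97].
Compare endpoints: V.start > U.start, V.start < U.end, V.end > U.start, V.end < U.end.
That pattern is 'during'.

during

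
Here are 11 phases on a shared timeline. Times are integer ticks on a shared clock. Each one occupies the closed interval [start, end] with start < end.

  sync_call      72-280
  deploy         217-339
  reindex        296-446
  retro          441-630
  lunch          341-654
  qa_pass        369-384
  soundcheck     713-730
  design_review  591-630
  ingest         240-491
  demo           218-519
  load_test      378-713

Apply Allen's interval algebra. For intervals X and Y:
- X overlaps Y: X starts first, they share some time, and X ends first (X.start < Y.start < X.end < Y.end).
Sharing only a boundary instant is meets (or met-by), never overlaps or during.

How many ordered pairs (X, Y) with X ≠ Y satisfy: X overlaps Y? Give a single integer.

Checking all 110 ordered pairs for relation 'overlaps'; matching pairs in alphabetical order:
(demo, load_test): demo overlaps load_test ✓
(demo, lunch): demo overlaps lunch ✓
(demo, retro): demo overlaps retro ✓
(deploy, demo): deploy overlaps demo ✓
(deploy, ingest): deploy overlaps ingest ✓
(deploy, reindex): deploy overlaps reindex ✓
(ingest, load_test): ingest overlaps load_test ✓
(ingest, lunch): ingest overlaps lunch ✓
(ingest, retro): ingest overlaps retro ✓
(lunch, load_test): lunch overlaps load_test ✓
(qa_pass, load_test): qa_pass overlaps load_test ✓
(reindex, load_test): reindex overlaps load_test ✓
(reindex, lunch): reindex overlaps lunch ✓
(reindex, retro): reindex overlaps retro ✓
(sync_call, demo): sync_call overlaps demo ✓
(sync_call, deploy): sync_call overlaps deploy ✓
(sync_call, ingest): sync_call overlaps ingest ✓
Count: 17.

17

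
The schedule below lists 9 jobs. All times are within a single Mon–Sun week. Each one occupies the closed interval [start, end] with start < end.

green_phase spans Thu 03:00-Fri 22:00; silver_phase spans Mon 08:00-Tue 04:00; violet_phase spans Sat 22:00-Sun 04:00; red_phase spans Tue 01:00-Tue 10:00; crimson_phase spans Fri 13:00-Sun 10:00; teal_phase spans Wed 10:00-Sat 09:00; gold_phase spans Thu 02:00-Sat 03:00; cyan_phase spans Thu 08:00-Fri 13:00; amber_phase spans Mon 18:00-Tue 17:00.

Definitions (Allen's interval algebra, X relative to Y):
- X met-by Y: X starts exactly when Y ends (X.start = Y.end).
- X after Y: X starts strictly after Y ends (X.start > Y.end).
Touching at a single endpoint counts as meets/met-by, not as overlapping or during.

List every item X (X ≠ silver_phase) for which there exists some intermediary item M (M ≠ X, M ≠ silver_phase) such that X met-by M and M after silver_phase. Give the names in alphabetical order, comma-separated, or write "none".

Target silver_phase = [Mon 08:00, Tue 04:00].
Intermediaries M with M after silver_phase: crimson_phase, cyan_phase, gold_phase, green_phase, teal_phase, violet_phase.
Via crimson_phase — items with X met-by crimson_phase: none.
Via cyan_phase — items with X met-by cyan_phase: crimson_phase.
Via gold_phase — items with X met-by gold_phase: none.
Via green_phase — items with X met-by green_phase: none.
Via teal_phase — items with X met-by teal_phase: none.
Via violet_phase — items with X met-by violet_phase: none.
Union: crimson_phase.

crimson_phase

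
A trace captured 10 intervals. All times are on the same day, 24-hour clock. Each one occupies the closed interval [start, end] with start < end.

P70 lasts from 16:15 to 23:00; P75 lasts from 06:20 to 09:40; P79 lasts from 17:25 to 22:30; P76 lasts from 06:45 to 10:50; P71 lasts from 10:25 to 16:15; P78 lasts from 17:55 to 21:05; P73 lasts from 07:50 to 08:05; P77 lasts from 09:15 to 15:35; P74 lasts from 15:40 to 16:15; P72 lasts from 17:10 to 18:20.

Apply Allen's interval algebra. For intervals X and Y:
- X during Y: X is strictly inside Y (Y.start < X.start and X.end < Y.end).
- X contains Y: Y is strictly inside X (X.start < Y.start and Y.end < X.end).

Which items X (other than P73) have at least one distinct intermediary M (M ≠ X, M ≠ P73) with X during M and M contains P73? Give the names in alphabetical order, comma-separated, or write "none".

none

Target P73 = [07:50, 08:05].
Intermediaries M with M contains P73: P75, P76.
Via P75 — items with X during P75: none.
Via P76 — items with X during P76: none.
Union: none.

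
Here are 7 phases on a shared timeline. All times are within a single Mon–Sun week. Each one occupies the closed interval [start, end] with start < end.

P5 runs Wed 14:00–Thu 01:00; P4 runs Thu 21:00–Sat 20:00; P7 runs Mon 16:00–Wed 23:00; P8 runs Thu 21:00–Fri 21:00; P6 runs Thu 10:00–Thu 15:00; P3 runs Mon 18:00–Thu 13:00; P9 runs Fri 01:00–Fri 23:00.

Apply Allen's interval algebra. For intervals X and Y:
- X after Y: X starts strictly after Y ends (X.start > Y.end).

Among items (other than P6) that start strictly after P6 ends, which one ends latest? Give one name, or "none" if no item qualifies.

P4

Target P6 = [Thu 10:00, Thu 15:00].
P3 [Mon 18:00, Thu 13:00] → overlaps → excluded.
P4 [Thu 21:00, Sat 20:00] → after → candidate.
P5 [Wed 14:00, Thu 01:00] → before → excluded.
P7 [Mon 16:00, Wed 23:00] → before → excluded.
P8 [Thu 21:00, Fri 21:00] → after → candidate.
P9 [Fri 01:00, Fri 23:00] → after → candidate.
Among candidates, latest end is Sat 20:00 → P4.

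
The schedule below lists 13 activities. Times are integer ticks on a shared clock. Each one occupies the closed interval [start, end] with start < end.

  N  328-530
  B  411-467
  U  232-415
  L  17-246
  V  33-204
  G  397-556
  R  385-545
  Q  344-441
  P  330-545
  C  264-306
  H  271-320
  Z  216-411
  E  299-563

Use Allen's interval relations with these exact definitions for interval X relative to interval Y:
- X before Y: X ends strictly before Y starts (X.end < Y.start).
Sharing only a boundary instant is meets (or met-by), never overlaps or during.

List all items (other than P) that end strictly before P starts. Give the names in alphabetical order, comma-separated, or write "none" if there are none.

Target P = [330, 545].
B [411, 467] → during → no.
C [264, 306] → before → yes.
E [299, 563] → contains → no.
G [397, 556] → overlapped-by → no.
H [271, 320] → before → yes.
L [17, 246] → before → yes.
N [328, 530] → overlaps → no.
Q [344, 441] → during → no.
R [385, 545] → finishes → no.
U [232, 415] → overlaps → no.
V [33, 204] → before → yes.
Z [216, 411] → overlaps → no.
Result: C, H, L, V.

C, H, L, V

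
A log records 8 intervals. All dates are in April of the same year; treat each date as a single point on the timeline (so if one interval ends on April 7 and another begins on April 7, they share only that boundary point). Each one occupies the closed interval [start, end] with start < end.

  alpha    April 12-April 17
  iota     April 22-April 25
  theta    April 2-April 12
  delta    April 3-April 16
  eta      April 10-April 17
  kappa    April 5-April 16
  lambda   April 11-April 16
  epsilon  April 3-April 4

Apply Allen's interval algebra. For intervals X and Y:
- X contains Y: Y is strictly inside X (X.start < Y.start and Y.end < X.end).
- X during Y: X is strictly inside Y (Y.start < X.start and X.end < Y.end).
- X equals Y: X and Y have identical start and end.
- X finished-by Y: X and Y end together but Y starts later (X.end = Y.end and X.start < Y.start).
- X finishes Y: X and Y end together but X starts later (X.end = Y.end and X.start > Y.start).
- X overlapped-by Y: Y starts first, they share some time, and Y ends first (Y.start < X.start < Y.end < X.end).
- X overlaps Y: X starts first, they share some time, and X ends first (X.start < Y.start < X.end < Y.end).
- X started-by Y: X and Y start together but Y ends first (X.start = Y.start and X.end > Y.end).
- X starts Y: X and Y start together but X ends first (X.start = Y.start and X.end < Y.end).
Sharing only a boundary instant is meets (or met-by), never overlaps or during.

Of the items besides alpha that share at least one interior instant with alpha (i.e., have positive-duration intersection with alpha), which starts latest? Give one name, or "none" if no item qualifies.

lambda

Target alpha = [April 12, April 17].
delta [April 3, April 16] → overlaps → candidate.
epsilon [April 3, April 4] → before → excluded.
eta [April 10, April 17] → finished-by → candidate.
iota [April 22, April 25] → after → excluded.
kappa [April 5, April 16] → overlaps → candidate.
lambda [April 11, April 16] → overlaps → candidate.
theta [April 2, April 12] → meets → excluded.
Among candidates, latest start is April 11 → lambda.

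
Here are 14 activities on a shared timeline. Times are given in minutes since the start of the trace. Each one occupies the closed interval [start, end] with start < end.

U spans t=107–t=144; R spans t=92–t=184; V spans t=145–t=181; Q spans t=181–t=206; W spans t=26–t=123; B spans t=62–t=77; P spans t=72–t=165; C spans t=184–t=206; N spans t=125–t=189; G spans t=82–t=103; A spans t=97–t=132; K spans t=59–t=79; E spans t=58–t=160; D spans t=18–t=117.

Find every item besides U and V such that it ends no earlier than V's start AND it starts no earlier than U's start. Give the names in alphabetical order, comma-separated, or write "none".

C, N, Q

Conditions: its end is no earlier than V's start (X.end >= t=145) AND its start is no earlier than U's start (X.start >= t=107).
A: end t=132 >= t=145? ✗; start t=97 >= t=107? ✗ → no.
B: end t=77 >= t=145? ✗; start t=62 >= t=107? ✗ → no.
C: end t=206 >= t=145? ✓; start t=184 >= t=107? ✓ → yes.
D: end t=117 >= t=145? ✗; start t=18 >= t=107? ✗ → no.
E: end t=160 >= t=145? ✓; start t=58 >= t=107? ✗ → no.
G: end t=103 >= t=145? ✗; start t=82 >= t=107? ✗ → no.
K: end t=79 >= t=145? ✗; start t=59 >= t=107? ✗ → no.
N: end t=189 >= t=145? ✓; start t=125 >= t=107? ✓ → yes.
P: end t=165 >= t=145? ✓; start t=72 >= t=107? ✗ → no.
Q: end t=206 >= t=145? ✓; start t=181 >= t=107? ✓ → yes.
R: end t=184 >= t=145? ✓; start t=92 >= t=107? ✗ → no.
W: end t=123 >= t=145? ✗; start t=26 >= t=107? ✗ → no.
Result: C, N, Q.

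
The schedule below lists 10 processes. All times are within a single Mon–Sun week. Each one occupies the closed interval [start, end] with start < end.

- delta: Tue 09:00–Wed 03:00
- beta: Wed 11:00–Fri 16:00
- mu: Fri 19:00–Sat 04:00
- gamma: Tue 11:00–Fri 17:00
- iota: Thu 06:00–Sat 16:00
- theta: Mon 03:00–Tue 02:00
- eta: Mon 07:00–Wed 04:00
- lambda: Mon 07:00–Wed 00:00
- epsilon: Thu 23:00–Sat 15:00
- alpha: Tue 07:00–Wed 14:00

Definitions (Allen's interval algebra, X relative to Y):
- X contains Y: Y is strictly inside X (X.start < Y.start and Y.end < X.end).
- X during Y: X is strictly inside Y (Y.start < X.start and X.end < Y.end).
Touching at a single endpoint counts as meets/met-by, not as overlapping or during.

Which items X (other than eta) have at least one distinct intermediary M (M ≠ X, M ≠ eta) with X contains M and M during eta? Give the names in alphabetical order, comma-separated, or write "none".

Target eta = [Mon 07:00, Wed 04:00].
Intermediaries M with M during eta: delta.
Via delta — items with X contains delta: alpha.
Union: alpha.

alpha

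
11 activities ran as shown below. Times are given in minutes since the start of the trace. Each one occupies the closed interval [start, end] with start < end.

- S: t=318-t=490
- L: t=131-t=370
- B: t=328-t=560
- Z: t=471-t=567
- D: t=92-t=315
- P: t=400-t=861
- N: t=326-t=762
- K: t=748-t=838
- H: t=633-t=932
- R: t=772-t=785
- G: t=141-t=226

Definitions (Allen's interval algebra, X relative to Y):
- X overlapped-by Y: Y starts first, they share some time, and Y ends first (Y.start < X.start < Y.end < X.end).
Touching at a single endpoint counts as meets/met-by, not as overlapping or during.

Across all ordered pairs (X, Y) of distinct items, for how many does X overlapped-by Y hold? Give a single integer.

Checking all 110 ordered pairs for relation 'overlapped-by'; matching pairs in alphabetical order:
(B, L): B overlapped-by L ✓
(B, S): B overlapped-by S ✓
(H, N): H overlapped-by N ✓
(H, P): H overlapped-by P ✓
(K, N): K overlapped-by N ✓
(L, D): L overlapped-by D ✓
(N, L): N overlapped-by L ✓
(N, S): N overlapped-by S ✓
(P, B): P overlapped-by B ✓
(P, N): P overlapped-by N ✓
(P, S): P overlapped-by S ✓
(S, L): S overlapped-by L ✓
(Z, B): Z overlapped-by B ✓
(Z, S): Z overlapped-by S ✓
Count: 14.

14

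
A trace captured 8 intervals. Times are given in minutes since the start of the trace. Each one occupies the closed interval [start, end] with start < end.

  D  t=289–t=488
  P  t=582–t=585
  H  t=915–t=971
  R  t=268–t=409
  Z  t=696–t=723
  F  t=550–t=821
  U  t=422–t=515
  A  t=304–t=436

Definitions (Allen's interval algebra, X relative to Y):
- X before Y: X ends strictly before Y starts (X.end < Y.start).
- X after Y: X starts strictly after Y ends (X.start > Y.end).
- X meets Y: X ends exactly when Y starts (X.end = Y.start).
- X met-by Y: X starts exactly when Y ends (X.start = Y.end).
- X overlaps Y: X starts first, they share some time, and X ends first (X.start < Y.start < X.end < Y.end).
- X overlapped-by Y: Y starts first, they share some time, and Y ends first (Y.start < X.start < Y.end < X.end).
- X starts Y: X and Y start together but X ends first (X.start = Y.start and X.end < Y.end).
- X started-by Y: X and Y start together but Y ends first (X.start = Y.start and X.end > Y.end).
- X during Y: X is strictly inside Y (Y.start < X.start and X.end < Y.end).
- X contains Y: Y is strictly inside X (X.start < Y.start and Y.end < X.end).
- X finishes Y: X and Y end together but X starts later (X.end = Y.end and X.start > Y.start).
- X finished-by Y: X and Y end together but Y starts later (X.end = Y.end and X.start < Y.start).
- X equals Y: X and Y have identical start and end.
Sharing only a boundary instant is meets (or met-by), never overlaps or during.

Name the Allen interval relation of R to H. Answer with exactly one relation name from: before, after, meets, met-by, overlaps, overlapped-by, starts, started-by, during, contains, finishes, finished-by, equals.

before

R = [t=268, t=409]; H = [t=915, t=971].
Compare endpoints: R.start < H.start, R.start < H.end, R.end < H.start, R.end < H.end.
That pattern is 'before'.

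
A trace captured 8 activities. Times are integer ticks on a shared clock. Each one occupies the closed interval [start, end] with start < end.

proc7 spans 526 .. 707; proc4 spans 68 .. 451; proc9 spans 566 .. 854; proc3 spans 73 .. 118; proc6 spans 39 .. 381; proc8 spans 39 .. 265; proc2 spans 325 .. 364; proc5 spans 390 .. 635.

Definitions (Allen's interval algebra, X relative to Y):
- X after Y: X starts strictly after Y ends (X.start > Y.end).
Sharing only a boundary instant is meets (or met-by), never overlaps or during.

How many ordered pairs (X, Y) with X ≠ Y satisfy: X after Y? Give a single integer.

Checking all 56 ordered pairs for relation 'after'; matching pairs in alphabetical order:
(proc2, proc3): proc2 after proc3 ✓
(proc2, proc8): proc2 after proc8 ✓
(proc5, proc2): proc5 after proc2 ✓
(proc5, proc3): proc5 after proc3 ✓
(proc5, proc6): proc5 after proc6 ✓
(proc5, proc8): proc5 after proc8 ✓
(proc7, proc2): proc7 after proc2 ✓
(proc7, proc3): proc7 after proc3 ✓
(proc7, proc4): proc7 after proc4 ✓
(proc7, proc6): proc7 after proc6 ✓
(proc7, proc8): proc7 after proc8 ✓
(proc9, proc2): proc9 after proc2 ✓
(proc9, proc3): proc9 after proc3 ✓
(proc9, proc4): proc9 after proc4 ✓
(proc9, proc6): proc9 after proc6 ✓
(proc9, proc8): proc9 after proc8 ✓
Count: 16.

16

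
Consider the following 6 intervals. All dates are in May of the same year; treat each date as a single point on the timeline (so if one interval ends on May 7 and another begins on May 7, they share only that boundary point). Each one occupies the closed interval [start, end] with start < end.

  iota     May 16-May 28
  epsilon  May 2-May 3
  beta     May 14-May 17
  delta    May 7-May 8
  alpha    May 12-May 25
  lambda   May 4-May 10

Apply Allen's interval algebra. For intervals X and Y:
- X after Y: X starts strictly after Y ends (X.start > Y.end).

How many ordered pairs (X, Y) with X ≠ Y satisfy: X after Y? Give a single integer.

11

Checking all 30 ordered pairs for relation 'after'; matching pairs in alphabetical order:
(alpha, delta): alpha after delta ✓
(alpha, epsilon): alpha after epsilon ✓
(alpha, lambda): alpha after lambda ✓
(beta, delta): beta after delta ✓
(beta, epsilon): beta after epsilon ✓
(beta, lambda): beta after lambda ✓
(delta, epsilon): delta after epsilon ✓
(iota, delta): iota after delta ✓
(iota, epsilon): iota after epsilon ✓
(iota, lambda): iota after lambda ✓
(lambda, epsilon): lambda after epsilon ✓
Count: 11.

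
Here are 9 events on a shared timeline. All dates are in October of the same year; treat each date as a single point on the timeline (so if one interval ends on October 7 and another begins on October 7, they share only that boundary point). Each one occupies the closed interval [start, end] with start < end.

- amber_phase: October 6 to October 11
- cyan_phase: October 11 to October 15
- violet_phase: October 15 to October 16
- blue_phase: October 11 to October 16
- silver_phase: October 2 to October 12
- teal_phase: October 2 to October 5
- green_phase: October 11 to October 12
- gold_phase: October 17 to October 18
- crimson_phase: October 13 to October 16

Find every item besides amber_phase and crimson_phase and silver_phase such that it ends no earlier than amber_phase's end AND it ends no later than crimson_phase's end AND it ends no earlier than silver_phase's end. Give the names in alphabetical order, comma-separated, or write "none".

blue_phase, cyan_phase, green_phase, violet_phase

Conditions: its end is no earlier than amber_phase's end (X.end >= October 11) AND its end is no later than crimson_phase's end (X.end <= October 16) AND its end is no earlier than silver_phase's end (X.end >= October 12).
blue_phase: end October 16 >= October 11? ✓; end October 16 <= October 16? ✓; end October 16 >= October 12? ✓ → yes.
cyan_phase: end October 15 >= October 11? ✓; end October 15 <= October 16? ✓; end October 15 >= October 12? ✓ → yes.
gold_phase: end October 18 >= October 11? ✓; end October 18 <= October 16? ✗; end October 18 >= October 12? ✓ → no.
green_phase: end October 12 >= October 11? ✓; end October 12 <= October 16? ✓; end October 12 >= October 12? ✓ → yes.
teal_phase: end October 5 >= October 11? ✗; end October 5 <= October 16? ✓; end October 5 >= October 12? ✗ → no.
violet_phase: end October 16 >= October 11? ✓; end October 16 <= October 16? ✓; end October 16 >= October 12? ✓ → yes.
Result: blue_phase, cyan_phase, green_phase, violet_phase.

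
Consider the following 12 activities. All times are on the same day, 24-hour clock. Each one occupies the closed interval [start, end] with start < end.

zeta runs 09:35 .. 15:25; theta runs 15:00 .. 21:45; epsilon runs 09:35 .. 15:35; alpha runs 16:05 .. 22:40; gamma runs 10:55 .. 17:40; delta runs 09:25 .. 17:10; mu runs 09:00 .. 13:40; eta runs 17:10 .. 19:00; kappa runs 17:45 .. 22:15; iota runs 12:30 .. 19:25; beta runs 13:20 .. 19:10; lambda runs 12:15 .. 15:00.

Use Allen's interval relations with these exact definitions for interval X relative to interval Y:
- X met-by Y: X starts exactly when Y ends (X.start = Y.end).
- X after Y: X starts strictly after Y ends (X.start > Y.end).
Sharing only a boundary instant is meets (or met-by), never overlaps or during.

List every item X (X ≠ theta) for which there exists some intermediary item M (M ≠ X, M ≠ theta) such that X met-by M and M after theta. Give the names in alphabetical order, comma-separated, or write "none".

none

Target theta = [15:00, 21:45].
Intermediaries M with M after theta: none.
Union: none.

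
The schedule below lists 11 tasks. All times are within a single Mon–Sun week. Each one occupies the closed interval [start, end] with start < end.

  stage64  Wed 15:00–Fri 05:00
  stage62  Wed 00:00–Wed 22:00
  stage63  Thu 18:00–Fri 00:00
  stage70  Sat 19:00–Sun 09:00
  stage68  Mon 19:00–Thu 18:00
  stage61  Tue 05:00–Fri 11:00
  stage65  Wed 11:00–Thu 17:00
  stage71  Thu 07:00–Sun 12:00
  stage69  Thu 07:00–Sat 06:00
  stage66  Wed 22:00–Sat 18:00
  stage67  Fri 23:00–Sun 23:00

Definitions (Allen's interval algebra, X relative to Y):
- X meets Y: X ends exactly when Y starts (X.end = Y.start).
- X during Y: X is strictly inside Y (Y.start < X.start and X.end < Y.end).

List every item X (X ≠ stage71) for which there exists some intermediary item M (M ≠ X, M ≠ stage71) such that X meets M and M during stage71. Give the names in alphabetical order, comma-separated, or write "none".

Target stage71 = [Thu 07:00, Sun 12:00].
Intermediaries M with M during stage71: stage63, stage70.
Via stage63 — items with X meets stage63: stage68.
Via stage70 — items with X meets stage70: none.
Union: stage68.

stage68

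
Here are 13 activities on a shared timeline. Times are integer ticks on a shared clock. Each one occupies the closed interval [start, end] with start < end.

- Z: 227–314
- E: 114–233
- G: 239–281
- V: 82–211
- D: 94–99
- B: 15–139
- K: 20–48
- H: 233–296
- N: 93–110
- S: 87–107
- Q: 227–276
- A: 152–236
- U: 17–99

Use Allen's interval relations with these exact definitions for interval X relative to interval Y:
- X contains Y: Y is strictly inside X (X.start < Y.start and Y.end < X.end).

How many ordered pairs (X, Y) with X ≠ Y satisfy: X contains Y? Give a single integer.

Checking all 156 ordered pairs for relation 'contains'; matching pairs in alphabetical order:
(B, D): B contains D ✓
(B, K): B contains K ✓
(B, N): B contains N ✓
(B, S): B contains S ✓
(B, U): B contains U ✓
(H, G): H contains G ✓
(N, D): N contains D ✓
(S, D): S contains D ✓
(U, K): U contains K ✓
(V, D): V contains D ✓
(V, N): V contains N ✓
(V, S): V contains S ✓
(Z, G): Z contains G ✓
(Z, H): Z contains H ✓
Count: 14.

14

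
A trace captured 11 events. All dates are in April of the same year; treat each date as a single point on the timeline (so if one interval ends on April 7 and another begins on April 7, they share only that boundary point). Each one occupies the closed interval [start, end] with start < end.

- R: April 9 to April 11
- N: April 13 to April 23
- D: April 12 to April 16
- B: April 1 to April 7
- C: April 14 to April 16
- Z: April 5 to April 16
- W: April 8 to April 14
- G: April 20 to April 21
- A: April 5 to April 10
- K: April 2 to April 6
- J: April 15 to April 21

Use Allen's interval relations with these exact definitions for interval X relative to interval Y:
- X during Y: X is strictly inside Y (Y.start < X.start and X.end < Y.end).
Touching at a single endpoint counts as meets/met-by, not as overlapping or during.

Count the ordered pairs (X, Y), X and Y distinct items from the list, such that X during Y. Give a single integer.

7

Checking all 110 ordered pairs for relation 'during'; matching pairs in alphabetical order:
(C, N): C during N ✓
(G, N): G during N ✓
(J, N): J during N ✓
(K, B): K during B ✓
(R, W): R during W ✓
(R, Z): R during Z ✓
(W, Z): W during Z ✓
Count: 7.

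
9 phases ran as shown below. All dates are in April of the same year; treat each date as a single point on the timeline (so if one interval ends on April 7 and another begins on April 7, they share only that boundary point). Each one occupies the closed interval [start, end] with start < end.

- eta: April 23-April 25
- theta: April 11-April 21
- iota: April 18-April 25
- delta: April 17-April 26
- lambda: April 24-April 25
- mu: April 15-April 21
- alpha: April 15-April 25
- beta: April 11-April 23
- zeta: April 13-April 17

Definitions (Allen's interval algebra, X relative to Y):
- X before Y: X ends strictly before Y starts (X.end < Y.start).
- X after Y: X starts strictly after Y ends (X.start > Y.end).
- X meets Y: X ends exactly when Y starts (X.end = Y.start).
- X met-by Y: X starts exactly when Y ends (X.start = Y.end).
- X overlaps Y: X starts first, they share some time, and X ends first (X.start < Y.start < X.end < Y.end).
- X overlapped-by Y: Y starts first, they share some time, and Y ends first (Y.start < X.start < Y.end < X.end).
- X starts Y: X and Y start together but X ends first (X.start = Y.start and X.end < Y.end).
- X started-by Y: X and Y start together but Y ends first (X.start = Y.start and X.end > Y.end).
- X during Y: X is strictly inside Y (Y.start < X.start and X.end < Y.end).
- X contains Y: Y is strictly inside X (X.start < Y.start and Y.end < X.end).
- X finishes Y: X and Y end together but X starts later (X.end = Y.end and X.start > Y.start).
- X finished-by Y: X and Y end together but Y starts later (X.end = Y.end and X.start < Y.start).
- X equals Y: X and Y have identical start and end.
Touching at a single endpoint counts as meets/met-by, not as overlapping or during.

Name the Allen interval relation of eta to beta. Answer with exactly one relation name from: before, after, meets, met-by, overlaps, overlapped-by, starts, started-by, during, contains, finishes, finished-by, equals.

eta = [April 23, April 25]; beta = [April 11, April 23].
Compare endpoints: eta.start > beta.start, eta.start = beta.end, eta.end > beta.start, eta.end > beta.end.
That pattern is 'met-by'.

met-by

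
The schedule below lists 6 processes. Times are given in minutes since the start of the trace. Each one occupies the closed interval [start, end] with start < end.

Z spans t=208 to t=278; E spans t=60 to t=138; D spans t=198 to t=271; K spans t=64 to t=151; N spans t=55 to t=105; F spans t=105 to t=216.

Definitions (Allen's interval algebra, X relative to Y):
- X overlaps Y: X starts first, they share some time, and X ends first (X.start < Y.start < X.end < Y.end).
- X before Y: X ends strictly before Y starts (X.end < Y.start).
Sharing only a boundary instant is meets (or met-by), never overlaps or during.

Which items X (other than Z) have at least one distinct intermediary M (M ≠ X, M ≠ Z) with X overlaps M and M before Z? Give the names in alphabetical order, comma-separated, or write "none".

E, N

Target Z = [t=208, t=278].
Intermediaries M with M before Z: E, K, N.
Via E — items with X overlaps E: N.
Via K — items with X overlaps K: E, N.
Via N — items with X overlaps N: none.
Union: E, N.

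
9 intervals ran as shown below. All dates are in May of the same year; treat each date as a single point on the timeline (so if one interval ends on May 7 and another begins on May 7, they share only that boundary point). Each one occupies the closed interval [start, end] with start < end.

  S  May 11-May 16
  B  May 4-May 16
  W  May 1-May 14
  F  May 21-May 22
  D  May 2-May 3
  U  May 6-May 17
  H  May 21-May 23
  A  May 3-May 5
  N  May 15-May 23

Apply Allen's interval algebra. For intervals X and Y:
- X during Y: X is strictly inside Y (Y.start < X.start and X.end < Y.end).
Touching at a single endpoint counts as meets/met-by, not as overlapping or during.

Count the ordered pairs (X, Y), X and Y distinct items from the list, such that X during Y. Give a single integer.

4

Checking all 72 ordered pairs for relation 'during'; matching pairs in alphabetical order:
(A, W): A during W ✓
(D, W): D during W ✓
(F, N): F during N ✓
(S, U): S during U ✓
Count: 4.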